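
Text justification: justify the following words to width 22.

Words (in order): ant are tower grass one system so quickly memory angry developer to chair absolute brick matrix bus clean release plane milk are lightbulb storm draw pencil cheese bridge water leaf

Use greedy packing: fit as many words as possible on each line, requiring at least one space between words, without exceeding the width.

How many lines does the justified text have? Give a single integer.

Line 1: ['ant', 'are', 'tower', 'grass'] (min_width=19, slack=3)
Line 2: ['one', 'system', 'so', 'quickly'] (min_width=21, slack=1)
Line 3: ['memory', 'angry', 'developer'] (min_width=22, slack=0)
Line 4: ['to', 'chair', 'absolute'] (min_width=17, slack=5)
Line 5: ['brick', 'matrix', 'bus', 'clean'] (min_width=22, slack=0)
Line 6: ['release', 'plane', 'milk', 'are'] (min_width=22, slack=0)
Line 7: ['lightbulb', 'storm', 'draw'] (min_width=20, slack=2)
Line 8: ['pencil', 'cheese', 'bridge'] (min_width=20, slack=2)
Line 9: ['water', 'leaf'] (min_width=10, slack=12)
Total lines: 9

Answer: 9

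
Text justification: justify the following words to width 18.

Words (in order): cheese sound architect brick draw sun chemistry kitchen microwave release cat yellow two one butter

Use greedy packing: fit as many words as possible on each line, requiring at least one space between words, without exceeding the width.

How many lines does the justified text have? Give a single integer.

Line 1: ['cheese', 'sound'] (min_width=12, slack=6)
Line 2: ['architect', 'brick'] (min_width=15, slack=3)
Line 3: ['draw', 'sun', 'chemistry'] (min_width=18, slack=0)
Line 4: ['kitchen', 'microwave'] (min_width=17, slack=1)
Line 5: ['release', 'cat', 'yellow'] (min_width=18, slack=0)
Line 6: ['two', 'one', 'butter'] (min_width=14, slack=4)
Total lines: 6

Answer: 6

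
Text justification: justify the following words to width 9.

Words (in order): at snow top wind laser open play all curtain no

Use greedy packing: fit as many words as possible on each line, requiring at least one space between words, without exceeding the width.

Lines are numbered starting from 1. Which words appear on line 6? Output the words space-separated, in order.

Line 1: ['at', 'snow'] (min_width=7, slack=2)
Line 2: ['top', 'wind'] (min_width=8, slack=1)
Line 3: ['laser'] (min_width=5, slack=4)
Line 4: ['open', 'play'] (min_width=9, slack=0)
Line 5: ['all'] (min_width=3, slack=6)
Line 6: ['curtain'] (min_width=7, slack=2)
Line 7: ['no'] (min_width=2, slack=7)

Answer: curtain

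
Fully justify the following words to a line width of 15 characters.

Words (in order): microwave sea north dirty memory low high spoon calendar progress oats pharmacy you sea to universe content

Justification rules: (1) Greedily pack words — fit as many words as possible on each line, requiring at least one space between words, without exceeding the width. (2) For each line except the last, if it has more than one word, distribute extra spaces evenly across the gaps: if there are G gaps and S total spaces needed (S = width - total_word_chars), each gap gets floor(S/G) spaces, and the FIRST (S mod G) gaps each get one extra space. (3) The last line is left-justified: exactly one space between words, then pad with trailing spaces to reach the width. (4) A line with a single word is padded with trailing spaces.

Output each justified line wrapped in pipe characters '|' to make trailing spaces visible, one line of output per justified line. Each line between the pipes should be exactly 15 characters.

Answer: |microwave   sea|
|north     dirty|
|memory low high|
|spoon  calendar|
|progress   oats|
|pharmacy    you|
|sea to universe|
|content        |

Derivation:
Line 1: ['microwave', 'sea'] (min_width=13, slack=2)
Line 2: ['north', 'dirty'] (min_width=11, slack=4)
Line 3: ['memory', 'low', 'high'] (min_width=15, slack=0)
Line 4: ['spoon', 'calendar'] (min_width=14, slack=1)
Line 5: ['progress', 'oats'] (min_width=13, slack=2)
Line 6: ['pharmacy', 'you'] (min_width=12, slack=3)
Line 7: ['sea', 'to', 'universe'] (min_width=15, slack=0)
Line 8: ['content'] (min_width=7, slack=8)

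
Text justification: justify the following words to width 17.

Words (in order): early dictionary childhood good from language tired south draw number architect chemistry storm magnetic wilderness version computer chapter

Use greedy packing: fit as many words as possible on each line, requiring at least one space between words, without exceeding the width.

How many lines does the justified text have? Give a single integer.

Answer: 10

Derivation:
Line 1: ['early', 'dictionary'] (min_width=16, slack=1)
Line 2: ['childhood', 'good'] (min_width=14, slack=3)
Line 3: ['from', 'language'] (min_width=13, slack=4)
Line 4: ['tired', 'south', 'draw'] (min_width=16, slack=1)
Line 5: ['number', 'architect'] (min_width=16, slack=1)
Line 6: ['chemistry', 'storm'] (min_width=15, slack=2)
Line 7: ['magnetic'] (min_width=8, slack=9)
Line 8: ['wilderness'] (min_width=10, slack=7)
Line 9: ['version', 'computer'] (min_width=16, slack=1)
Line 10: ['chapter'] (min_width=7, slack=10)
Total lines: 10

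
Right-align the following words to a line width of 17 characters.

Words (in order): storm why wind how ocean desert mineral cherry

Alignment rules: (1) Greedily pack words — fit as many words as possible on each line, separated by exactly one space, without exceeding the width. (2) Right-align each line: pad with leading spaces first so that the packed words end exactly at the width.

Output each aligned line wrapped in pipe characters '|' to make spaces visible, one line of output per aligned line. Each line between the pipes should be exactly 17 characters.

Line 1: ['storm', 'why', 'wind'] (min_width=14, slack=3)
Line 2: ['how', 'ocean', 'desert'] (min_width=16, slack=1)
Line 3: ['mineral', 'cherry'] (min_width=14, slack=3)

Answer: |   storm why wind|
| how ocean desert|
|   mineral cherry|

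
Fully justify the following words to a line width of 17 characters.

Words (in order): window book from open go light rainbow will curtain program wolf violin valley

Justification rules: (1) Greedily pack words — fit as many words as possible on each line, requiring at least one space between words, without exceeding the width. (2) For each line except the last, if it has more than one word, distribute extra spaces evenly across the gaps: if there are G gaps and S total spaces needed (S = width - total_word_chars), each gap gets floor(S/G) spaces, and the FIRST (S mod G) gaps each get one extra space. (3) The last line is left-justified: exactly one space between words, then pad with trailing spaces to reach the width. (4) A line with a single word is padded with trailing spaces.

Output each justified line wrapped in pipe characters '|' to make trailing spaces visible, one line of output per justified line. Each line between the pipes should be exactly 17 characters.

Line 1: ['window', 'book', 'from'] (min_width=16, slack=1)
Line 2: ['open', 'go', 'light'] (min_width=13, slack=4)
Line 3: ['rainbow', 'will'] (min_width=12, slack=5)
Line 4: ['curtain', 'program'] (min_width=15, slack=2)
Line 5: ['wolf', 'violin'] (min_width=11, slack=6)
Line 6: ['valley'] (min_width=6, slack=11)

Answer: |window  book from|
|open   go   light|
|rainbow      will|
|curtain   program|
|wolf       violin|
|valley           |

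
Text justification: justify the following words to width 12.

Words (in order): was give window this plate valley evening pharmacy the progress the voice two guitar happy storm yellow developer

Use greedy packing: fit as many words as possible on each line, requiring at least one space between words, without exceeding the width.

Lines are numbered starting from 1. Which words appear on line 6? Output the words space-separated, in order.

Answer: progress the

Derivation:
Line 1: ['was', 'give'] (min_width=8, slack=4)
Line 2: ['window', 'this'] (min_width=11, slack=1)
Line 3: ['plate', 'valley'] (min_width=12, slack=0)
Line 4: ['evening'] (min_width=7, slack=5)
Line 5: ['pharmacy', 'the'] (min_width=12, slack=0)
Line 6: ['progress', 'the'] (min_width=12, slack=0)
Line 7: ['voice', 'two'] (min_width=9, slack=3)
Line 8: ['guitar', 'happy'] (min_width=12, slack=0)
Line 9: ['storm', 'yellow'] (min_width=12, slack=0)
Line 10: ['developer'] (min_width=9, slack=3)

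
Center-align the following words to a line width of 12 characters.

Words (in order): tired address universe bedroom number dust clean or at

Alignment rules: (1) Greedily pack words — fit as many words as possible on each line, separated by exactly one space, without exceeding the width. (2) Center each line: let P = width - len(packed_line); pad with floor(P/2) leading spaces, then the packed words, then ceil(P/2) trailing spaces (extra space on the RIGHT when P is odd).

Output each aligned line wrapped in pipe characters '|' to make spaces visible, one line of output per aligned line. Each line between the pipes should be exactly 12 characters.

Answer: |   tired    |
|  address   |
|  universe  |
|  bedroom   |
|number dust |
|clean or at |

Derivation:
Line 1: ['tired'] (min_width=5, slack=7)
Line 2: ['address'] (min_width=7, slack=5)
Line 3: ['universe'] (min_width=8, slack=4)
Line 4: ['bedroom'] (min_width=7, slack=5)
Line 5: ['number', 'dust'] (min_width=11, slack=1)
Line 6: ['clean', 'or', 'at'] (min_width=11, slack=1)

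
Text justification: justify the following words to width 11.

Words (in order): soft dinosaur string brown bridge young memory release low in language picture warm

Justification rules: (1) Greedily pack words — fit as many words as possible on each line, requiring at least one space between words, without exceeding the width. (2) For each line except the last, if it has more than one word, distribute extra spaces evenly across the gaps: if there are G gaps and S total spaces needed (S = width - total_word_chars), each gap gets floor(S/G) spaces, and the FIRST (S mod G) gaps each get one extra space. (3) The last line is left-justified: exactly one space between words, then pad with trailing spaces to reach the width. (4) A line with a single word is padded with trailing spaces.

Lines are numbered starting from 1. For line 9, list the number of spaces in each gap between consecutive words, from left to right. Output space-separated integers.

Line 1: ['soft'] (min_width=4, slack=7)
Line 2: ['dinosaur'] (min_width=8, slack=3)
Line 3: ['string'] (min_width=6, slack=5)
Line 4: ['brown'] (min_width=5, slack=6)
Line 5: ['bridge'] (min_width=6, slack=5)
Line 6: ['young'] (min_width=5, slack=6)
Line 7: ['memory'] (min_width=6, slack=5)
Line 8: ['release', 'low'] (min_width=11, slack=0)
Line 9: ['in', 'language'] (min_width=11, slack=0)
Line 10: ['picture'] (min_width=7, slack=4)
Line 11: ['warm'] (min_width=4, slack=7)

Answer: 1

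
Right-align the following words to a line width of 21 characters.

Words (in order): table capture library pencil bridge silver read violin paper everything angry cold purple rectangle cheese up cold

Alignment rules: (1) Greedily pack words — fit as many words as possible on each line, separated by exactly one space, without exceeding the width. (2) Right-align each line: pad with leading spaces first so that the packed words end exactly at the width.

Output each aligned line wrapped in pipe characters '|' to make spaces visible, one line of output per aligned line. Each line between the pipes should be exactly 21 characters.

Line 1: ['table', 'capture', 'library'] (min_width=21, slack=0)
Line 2: ['pencil', 'bridge', 'silver'] (min_width=20, slack=1)
Line 3: ['read', 'violin', 'paper'] (min_width=17, slack=4)
Line 4: ['everything', 'angry', 'cold'] (min_width=21, slack=0)
Line 5: ['purple', 'rectangle'] (min_width=16, slack=5)
Line 6: ['cheese', 'up', 'cold'] (min_width=14, slack=7)

Answer: |table capture library|
| pencil bridge silver|
|    read violin paper|
|everything angry cold|
|     purple rectangle|
|       cheese up cold|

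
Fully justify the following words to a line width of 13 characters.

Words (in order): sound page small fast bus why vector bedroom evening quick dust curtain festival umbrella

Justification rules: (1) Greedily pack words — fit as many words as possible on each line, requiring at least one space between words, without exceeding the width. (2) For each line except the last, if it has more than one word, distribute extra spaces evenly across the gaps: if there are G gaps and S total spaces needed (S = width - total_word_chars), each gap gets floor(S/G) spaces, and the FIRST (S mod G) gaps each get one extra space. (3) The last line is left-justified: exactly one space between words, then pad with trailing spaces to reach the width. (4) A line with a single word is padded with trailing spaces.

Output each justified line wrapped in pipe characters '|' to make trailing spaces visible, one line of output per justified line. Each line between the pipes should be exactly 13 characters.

Line 1: ['sound', 'page'] (min_width=10, slack=3)
Line 2: ['small', 'fast'] (min_width=10, slack=3)
Line 3: ['bus', 'why'] (min_width=7, slack=6)
Line 4: ['vector'] (min_width=6, slack=7)
Line 5: ['bedroom'] (min_width=7, slack=6)
Line 6: ['evening', 'quick'] (min_width=13, slack=0)
Line 7: ['dust', 'curtain'] (min_width=12, slack=1)
Line 8: ['festival'] (min_width=8, slack=5)
Line 9: ['umbrella'] (min_width=8, slack=5)

Answer: |sound    page|
|small    fast|
|bus       why|
|vector       |
|bedroom      |
|evening quick|
|dust  curtain|
|festival     |
|umbrella     |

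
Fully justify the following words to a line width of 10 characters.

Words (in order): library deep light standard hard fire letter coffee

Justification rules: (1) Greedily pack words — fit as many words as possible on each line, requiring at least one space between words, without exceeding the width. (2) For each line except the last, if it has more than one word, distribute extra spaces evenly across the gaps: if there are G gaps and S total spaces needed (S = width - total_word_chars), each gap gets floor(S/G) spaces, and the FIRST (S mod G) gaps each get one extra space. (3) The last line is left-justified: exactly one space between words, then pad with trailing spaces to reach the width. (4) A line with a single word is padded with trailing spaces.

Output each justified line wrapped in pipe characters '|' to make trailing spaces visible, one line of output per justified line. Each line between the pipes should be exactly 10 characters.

Line 1: ['library'] (min_width=7, slack=3)
Line 2: ['deep', 'light'] (min_width=10, slack=0)
Line 3: ['standard'] (min_width=8, slack=2)
Line 4: ['hard', 'fire'] (min_width=9, slack=1)
Line 5: ['letter'] (min_width=6, slack=4)
Line 6: ['coffee'] (min_width=6, slack=4)

Answer: |library   |
|deep light|
|standard  |
|hard  fire|
|letter    |
|coffee    |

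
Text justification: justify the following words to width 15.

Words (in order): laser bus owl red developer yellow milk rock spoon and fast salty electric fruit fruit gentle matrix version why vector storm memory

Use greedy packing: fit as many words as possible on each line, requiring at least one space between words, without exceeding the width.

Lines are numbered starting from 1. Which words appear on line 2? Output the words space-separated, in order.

Line 1: ['laser', 'bus', 'owl'] (min_width=13, slack=2)
Line 2: ['red', 'developer'] (min_width=13, slack=2)
Line 3: ['yellow', 'milk'] (min_width=11, slack=4)
Line 4: ['rock', 'spoon', 'and'] (min_width=14, slack=1)
Line 5: ['fast', 'salty'] (min_width=10, slack=5)
Line 6: ['electric', 'fruit'] (min_width=14, slack=1)
Line 7: ['fruit', 'gentle'] (min_width=12, slack=3)
Line 8: ['matrix', 'version'] (min_width=14, slack=1)
Line 9: ['why', 'vector'] (min_width=10, slack=5)
Line 10: ['storm', 'memory'] (min_width=12, slack=3)

Answer: red developer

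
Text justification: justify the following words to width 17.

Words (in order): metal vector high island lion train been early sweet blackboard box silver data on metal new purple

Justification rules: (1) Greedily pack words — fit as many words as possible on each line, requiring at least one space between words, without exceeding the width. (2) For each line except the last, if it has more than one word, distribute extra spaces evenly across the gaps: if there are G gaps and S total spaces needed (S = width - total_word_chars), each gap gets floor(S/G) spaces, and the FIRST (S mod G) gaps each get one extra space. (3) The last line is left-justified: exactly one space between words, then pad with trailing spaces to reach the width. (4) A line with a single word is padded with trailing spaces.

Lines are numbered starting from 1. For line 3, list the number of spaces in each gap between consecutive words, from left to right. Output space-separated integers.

Answer: 2 1

Derivation:
Line 1: ['metal', 'vector', 'high'] (min_width=17, slack=0)
Line 2: ['island', 'lion', 'train'] (min_width=17, slack=0)
Line 3: ['been', 'early', 'sweet'] (min_width=16, slack=1)
Line 4: ['blackboard', 'box'] (min_width=14, slack=3)
Line 5: ['silver', 'data', 'on'] (min_width=14, slack=3)
Line 6: ['metal', 'new', 'purple'] (min_width=16, slack=1)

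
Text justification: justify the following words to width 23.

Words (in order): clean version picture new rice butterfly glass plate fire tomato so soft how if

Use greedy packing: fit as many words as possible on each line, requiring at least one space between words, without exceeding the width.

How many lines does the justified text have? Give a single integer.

Answer: 4

Derivation:
Line 1: ['clean', 'version', 'picture'] (min_width=21, slack=2)
Line 2: ['new', 'rice', 'butterfly'] (min_width=18, slack=5)
Line 3: ['glass', 'plate', 'fire', 'tomato'] (min_width=23, slack=0)
Line 4: ['so', 'soft', 'how', 'if'] (min_width=14, slack=9)
Total lines: 4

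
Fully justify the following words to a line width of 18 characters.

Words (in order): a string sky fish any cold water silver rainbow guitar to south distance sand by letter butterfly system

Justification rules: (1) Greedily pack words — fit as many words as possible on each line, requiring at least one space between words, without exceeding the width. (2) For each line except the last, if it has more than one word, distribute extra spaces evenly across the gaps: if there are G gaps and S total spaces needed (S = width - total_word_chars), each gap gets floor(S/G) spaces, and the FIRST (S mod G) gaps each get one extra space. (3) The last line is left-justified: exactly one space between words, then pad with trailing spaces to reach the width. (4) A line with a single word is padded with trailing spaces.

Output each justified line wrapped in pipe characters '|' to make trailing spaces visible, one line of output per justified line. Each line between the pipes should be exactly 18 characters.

Answer: |a  string sky fish|
|any   cold   water|
|silver     rainbow|
|guitar   to  south|
|distance  sand  by|
|letter   butterfly|
|system            |

Derivation:
Line 1: ['a', 'string', 'sky', 'fish'] (min_width=17, slack=1)
Line 2: ['any', 'cold', 'water'] (min_width=14, slack=4)
Line 3: ['silver', 'rainbow'] (min_width=14, slack=4)
Line 4: ['guitar', 'to', 'south'] (min_width=15, slack=3)
Line 5: ['distance', 'sand', 'by'] (min_width=16, slack=2)
Line 6: ['letter', 'butterfly'] (min_width=16, slack=2)
Line 7: ['system'] (min_width=6, slack=12)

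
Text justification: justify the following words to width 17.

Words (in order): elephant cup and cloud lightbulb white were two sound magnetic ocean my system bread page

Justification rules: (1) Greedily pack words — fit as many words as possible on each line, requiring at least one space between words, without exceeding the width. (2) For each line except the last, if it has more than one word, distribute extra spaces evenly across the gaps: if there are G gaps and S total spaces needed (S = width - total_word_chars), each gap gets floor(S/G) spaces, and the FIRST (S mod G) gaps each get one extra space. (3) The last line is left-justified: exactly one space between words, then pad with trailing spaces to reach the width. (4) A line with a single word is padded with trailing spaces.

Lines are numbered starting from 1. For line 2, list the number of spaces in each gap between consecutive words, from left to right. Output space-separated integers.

Line 1: ['elephant', 'cup', 'and'] (min_width=16, slack=1)
Line 2: ['cloud', 'lightbulb'] (min_width=15, slack=2)
Line 3: ['white', 'were', 'two'] (min_width=14, slack=3)
Line 4: ['sound', 'magnetic'] (min_width=14, slack=3)
Line 5: ['ocean', 'my', 'system'] (min_width=15, slack=2)
Line 6: ['bread', 'page'] (min_width=10, slack=7)

Answer: 3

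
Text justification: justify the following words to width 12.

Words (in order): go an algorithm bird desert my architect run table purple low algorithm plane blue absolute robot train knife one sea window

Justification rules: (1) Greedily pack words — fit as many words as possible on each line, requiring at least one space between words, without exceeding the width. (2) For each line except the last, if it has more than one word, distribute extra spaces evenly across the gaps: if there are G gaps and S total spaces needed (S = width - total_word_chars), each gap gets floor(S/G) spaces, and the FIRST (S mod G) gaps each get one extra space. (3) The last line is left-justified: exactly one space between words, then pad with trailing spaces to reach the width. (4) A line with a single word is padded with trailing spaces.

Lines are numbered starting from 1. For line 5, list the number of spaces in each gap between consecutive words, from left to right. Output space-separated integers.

Line 1: ['go', 'an'] (min_width=5, slack=7)
Line 2: ['algorithm'] (min_width=9, slack=3)
Line 3: ['bird', 'desert'] (min_width=11, slack=1)
Line 4: ['my', 'architect'] (min_width=12, slack=0)
Line 5: ['run', 'table'] (min_width=9, slack=3)
Line 6: ['purple', 'low'] (min_width=10, slack=2)
Line 7: ['algorithm'] (min_width=9, slack=3)
Line 8: ['plane', 'blue'] (min_width=10, slack=2)
Line 9: ['absolute'] (min_width=8, slack=4)
Line 10: ['robot', 'train'] (min_width=11, slack=1)
Line 11: ['knife', 'one'] (min_width=9, slack=3)
Line 12: ['sea', 'window'] (min_width=10, slack=2)

Answer: 4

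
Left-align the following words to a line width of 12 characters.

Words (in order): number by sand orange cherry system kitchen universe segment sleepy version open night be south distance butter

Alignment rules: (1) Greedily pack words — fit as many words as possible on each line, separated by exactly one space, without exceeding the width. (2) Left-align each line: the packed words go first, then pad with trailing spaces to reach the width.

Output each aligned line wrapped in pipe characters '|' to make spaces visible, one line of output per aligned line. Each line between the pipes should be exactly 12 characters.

Answer: |number by   |
|sand orange |
|cherry      |
|system      |
|kitchen     |
|universe    |
|segment     |
|sleepy      |
|version open|
|night be    |
|south       |
|distance    |
|butter      |

Derivation:
Line 1: ['number', 'by'] (min_width=9, slack=3)
Line 2: ['sand', 'orange'] (min_width=11, slack=1)
Line 3: ['cherry'] (min_width=6, slack=6)
Line 4: ['system'] (min_width=6, slack=6)
Line 5: ['kitchen'] (min_width=7, slack=5)
Line 6: ['universe'] (min_width=8, slack=4)
Line 7: ['segment'] (min_width=7, slack=5)
Line 8: ['sleepy'] (min_width=6, slack=6)
Line 9: ['version', 'open'] (min_width=12, slack=0)
Line 10: ['night', 'be'] (min_width=8, slack=4)
Line 11: ['south'] (min_width=5, slack=7)
Line 12: ['distance'] (min_width=8, slack=4)
Line 13: ['butter'] (min_width=6, slack=6)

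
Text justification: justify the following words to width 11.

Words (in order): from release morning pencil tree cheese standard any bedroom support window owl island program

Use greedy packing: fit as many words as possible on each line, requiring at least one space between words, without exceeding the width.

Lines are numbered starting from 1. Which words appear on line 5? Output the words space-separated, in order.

Line 1: ['from'] (min_width=4, slack=7)
Line 2: ['release'] (min_width=7, slack=4)
Line 3: ['morning'] (min_width=7, slack=4)
Line 4: ['pencil', 'tree'] (min_width=11, slack=0)
Line 5: ['cheese'] (min_width=6, slack=5)
Line 6: ['standard'] (min_width=8, slack=3)
Line 7: ['any', 'bedroom'] (min_width=11, slack=0)
Line 8: ['support'] (min_width=7, slack=4)
Line 9: ['window', 'owl'] (min_width=10, slack=1)
Line 10: ['island'] (min_width=6, slack=5)
Line 11: ['program'] (min_width=7, slack=4)

Answer: cheese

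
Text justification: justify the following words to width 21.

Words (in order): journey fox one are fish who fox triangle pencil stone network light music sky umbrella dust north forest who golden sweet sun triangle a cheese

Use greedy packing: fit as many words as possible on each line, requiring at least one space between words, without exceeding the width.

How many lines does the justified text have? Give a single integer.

Line 1: ['journey', 'fox', 'one', 'are'] (min_width=19, slack=2)
Line 2: ['fish', 'who', 'fox', 'triangle'] (min_width=21, slack=0)
Line 3: ['pencil', 'stone', 'network'] (min_width=20, slack=1)
Line 4: ['light', 'music', 'sky'] (min_width=15, slack=6)
Line 5: ['umbrella', 'dust', 'north'] (min_width=19, slack=2)
Line 6: ['forest', 'who', 'golden'] (min_width=17, slack=4)
Line 7: ['sweet', 'sun', 'triangle', 'a'] (min_width=20, slack=1)
Line 8: ['cheese'] (min_width=6, slack=15)
Total lines: 8

Answer: 8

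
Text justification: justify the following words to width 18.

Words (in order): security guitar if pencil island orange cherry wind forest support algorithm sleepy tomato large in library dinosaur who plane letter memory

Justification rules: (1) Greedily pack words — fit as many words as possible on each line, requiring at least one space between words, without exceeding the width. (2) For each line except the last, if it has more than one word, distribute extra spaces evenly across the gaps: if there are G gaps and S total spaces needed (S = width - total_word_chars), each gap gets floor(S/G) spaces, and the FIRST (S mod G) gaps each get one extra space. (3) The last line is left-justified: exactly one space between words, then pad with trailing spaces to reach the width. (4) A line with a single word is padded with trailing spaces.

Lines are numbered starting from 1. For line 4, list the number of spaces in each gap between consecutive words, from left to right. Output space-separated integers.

Line 1: ['security', 'guitar', 'if'] (min_width=18, slack=0)
Line 2: ['pencil', 'island'] (min_width=13, slack=5)
Line 3: ['orange', 'cherry', 'wind'] (min_width=18, slack=0)
Line 4: ['forest', 'support'] (min_width=14, slack=4)
Line 5: ['algorithm', 'sleepy'] (min_width=16, slack=2)
Line 6: ['tomato', 'large', 'in'] (min_width=15, slack=3)
Line 7: ['library', 'dinosaur'] (min_width=16, slack=2)
Line 8: ['who', 'plane', 'letter'] (min_width=16, slack=2)
Line 9: ['memory'] (min_width=6, slack=12)

Answer: 5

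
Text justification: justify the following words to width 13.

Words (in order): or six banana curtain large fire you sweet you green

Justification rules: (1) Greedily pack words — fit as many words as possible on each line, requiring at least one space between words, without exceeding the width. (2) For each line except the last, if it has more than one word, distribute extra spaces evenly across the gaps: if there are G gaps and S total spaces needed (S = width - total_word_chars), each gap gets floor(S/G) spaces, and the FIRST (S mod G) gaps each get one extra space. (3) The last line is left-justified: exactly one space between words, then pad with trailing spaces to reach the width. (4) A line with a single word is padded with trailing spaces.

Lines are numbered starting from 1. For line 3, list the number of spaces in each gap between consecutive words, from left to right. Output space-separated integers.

Line 1: ['or', 'six', 'banana'] (min_width=13, slack=0)
Line 2: ['curtain', 'large'] (min_width=13, slack=0)
Line 3: ['fire', 'you'] (min_width=8, slack=5)
Line 4: ['sweet', 'you'] (min_width=9, slack=4)
Line 5: ['green'] (min_width=5, slack=8)

Answer: 6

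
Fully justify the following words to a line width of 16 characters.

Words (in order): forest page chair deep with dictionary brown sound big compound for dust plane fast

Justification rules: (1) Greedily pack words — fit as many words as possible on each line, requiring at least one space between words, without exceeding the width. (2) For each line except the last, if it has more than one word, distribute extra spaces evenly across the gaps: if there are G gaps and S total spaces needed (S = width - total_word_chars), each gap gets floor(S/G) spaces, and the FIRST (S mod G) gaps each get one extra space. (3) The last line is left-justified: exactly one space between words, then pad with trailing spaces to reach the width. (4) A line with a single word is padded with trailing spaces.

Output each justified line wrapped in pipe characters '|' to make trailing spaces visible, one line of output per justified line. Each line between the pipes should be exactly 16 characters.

Answer: |forest      page|
|chair  deep with|
|dictionary brown|
|sound        big|
|compound     for|
|dust plane fast |

Derivation:
Line 1: ['forest', 'page'] (min_width=11, slack=5)
Line 2: ['chair', 'deep', 'with'] (min_width=15, slack=1)
Line 3: ['dictionary', 'brown'] (min_width=16, slack=0)
Line 4: ['sound', 'big'] (min_width=9, slack=7)
Line 5: ['compound', 'for'] (min_width=12, slack=4)
Line 6: ['dust', 'plane', 'fast'] (min_width=15, slack=1)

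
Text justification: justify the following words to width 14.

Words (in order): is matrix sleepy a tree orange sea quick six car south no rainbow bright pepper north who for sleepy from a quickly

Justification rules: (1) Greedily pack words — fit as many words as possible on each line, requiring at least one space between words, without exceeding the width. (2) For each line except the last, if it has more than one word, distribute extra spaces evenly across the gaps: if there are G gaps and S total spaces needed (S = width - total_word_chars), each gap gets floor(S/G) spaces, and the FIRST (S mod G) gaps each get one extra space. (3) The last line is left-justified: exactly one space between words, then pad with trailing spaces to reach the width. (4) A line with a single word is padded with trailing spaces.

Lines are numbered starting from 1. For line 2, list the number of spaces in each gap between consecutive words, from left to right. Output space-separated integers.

Answer: 2 1

Derivation:
Line 1: ['is', 'matrix'] (min_width=9, slack=5)
Line 2: ['sleepy', 'a', 'tree'] (min_width=13, slack=1)
Line 3: ['orange', 'sea'] (min_width=10, slack=4)
Line 4: ['quick', 'six', 'car'] (min_width=13, slack=1)
Line 5: ['south', 'no'] (min_width=8, slack=6)
Line 6: ['rainbow', 'bright'] (min_width=14, slack=0)
Line 7: ['pepper', 'north'] (min_width=12, slack=2)
Line 8: ['who', 'for', 'sleepy'] (min_width=14, slack=0)
Line 9: ['from', 'a', 'quickly'] (min_width=14, slack=0)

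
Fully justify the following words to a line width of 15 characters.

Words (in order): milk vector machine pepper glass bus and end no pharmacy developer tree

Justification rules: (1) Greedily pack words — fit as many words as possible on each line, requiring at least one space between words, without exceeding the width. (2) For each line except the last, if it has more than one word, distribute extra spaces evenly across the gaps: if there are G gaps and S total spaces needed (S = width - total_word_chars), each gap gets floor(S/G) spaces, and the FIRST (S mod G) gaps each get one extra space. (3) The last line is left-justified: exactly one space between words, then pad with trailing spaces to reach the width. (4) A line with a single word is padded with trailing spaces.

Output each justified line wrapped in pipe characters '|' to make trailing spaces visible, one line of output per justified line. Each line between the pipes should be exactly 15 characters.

Line 1: ['milk', 'vector'] (min_width=11, slack=4)
Line 2: ['machine', 'pepper'] (min_width=14, slack=1)
Line 3: ['glass', 'bus', 'and'] (min_width=13, slack=2)
Line 4: ['end', 'no', 'pharmacy'] (min_width=15, slack=0)
Line 5: ['developer', 'tree'] (min_width=14, slack=1)

Answer: |milk     vector|
|machine  pepper|
|glass  bus  and|
|end no pharmacy|
|developer tree |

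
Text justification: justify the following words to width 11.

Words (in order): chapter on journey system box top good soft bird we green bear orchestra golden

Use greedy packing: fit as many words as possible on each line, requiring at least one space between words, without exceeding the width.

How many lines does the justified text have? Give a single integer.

Answer: 9

Derivation:
Line 1: ['chapter', 'on'] (min_width=10, slack=1)
Line 2: ['journey'] (min_width=7, slack=4)
Line 3: ['system', 'box'] (min_width=10, slack=1)
Line 4: ['top', 'good'] (min_width=8, slack=3)
Line 5: ['soft', 'bird'] (min_width=9, slack=2)
Line 6: ['we', 'green'] (min_width=8, slack=3)
Line 7: ['bear'] (min_width=4, slack=7)
Line 8: ['orchestra'] (min_width=9, slack=2)
Line 9: ['golden'] (min_width=6, slack=5)
Total lines: 9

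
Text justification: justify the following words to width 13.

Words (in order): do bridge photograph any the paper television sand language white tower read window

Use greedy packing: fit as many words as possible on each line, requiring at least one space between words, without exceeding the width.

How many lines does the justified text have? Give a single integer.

Line 1: ['do', 'bridge'] (min_width=9, slack=4)
Line 2: ['photograph'] (min_width=10, slack=3)
Line 3: ['any', 'the', 'paper'] (min_width=13, slack=0)
Line 4: ['television'] (min_width=10, slack=3)
Line 5: ['sand', 'language'] (min_width=13, slack=0)
Line 6: ['white', 'tower'] (min_width=11, slack=2)
Line 7: ['read', 'window'] (min_width=11, slack=2)
Total lines: 7

Answer: 7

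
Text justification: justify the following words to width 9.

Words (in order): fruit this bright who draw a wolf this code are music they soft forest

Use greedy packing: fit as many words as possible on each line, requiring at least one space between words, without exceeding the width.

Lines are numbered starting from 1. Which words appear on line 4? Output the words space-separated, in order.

Line 1: ['fruit'] (min_width=5, slack=4)
Line 2: ['this'] (min_width=4, slack=5)
Line 3: ['bright'] (min_width=6, slack=3)
Line 4: ['who', 'draw'] (min_width=8, slack=1)
Line 5: ['a', 'wolf'] (min_width=6, slack=3)
Line 6: ['this', 'code'] (min_width=9, slack=0)
Line 7: ['are', 'music'] (min_width=9, slack=0)
Line 8: ['they', 'soft'] (min_width=9, slack=0)
Line 9: ['forest'] (min_width=6, slack=3)

Answer: who draw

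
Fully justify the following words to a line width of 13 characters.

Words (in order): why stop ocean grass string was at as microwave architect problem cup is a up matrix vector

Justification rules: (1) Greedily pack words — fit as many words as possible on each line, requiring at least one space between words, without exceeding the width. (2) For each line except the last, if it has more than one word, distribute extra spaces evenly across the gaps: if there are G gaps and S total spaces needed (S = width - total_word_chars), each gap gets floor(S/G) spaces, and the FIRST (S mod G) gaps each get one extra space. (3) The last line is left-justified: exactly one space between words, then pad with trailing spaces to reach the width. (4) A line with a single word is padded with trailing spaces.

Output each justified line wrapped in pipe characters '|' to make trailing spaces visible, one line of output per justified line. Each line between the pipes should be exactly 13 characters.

Line 1: ['why', 'stop'] (min_width=8, slack=5)
Line 2: ['ocean', 'grass'] (min_width=11, slack=2)
Line 3: ['string', 'was', 'at'] (min_width=13, slack=0)
Line 4: ['as', 'microwave'] (min_width=12, slack=1)
Line 5: ['architect'] (min_width=9, slack=4)
Line 6: ['problem', 'cup'] (min_width=11, slack=2)
Line 7: ['is', 'a', 'up'] (min_width=7, slack=6)
Line 8: ['matrix', 'vector'] (min_width=13, slack=0)

Answer: |why      stop|
|ocean   grass|
|string was at|
|as  microwave|
|architect    |
|problem   cup|
|is    a    up|
|matrix vector|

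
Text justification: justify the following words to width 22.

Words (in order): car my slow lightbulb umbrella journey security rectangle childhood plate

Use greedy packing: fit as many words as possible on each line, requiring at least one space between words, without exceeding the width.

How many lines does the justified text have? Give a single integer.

Answer: 4

Derivation:
Line 1: ['car', 'my', 'slow', 'lightbulb'] (min_width=21, slack=1)
Line 2: ['umbrella', 'journey'] (min_width=16, slack=6)
Line 3: ['security', 'rectangle'] (min_width=18, slack=4)
Line 4: ['childhood', 'plate'] (min_width=15, slack=7)
Total lines: 4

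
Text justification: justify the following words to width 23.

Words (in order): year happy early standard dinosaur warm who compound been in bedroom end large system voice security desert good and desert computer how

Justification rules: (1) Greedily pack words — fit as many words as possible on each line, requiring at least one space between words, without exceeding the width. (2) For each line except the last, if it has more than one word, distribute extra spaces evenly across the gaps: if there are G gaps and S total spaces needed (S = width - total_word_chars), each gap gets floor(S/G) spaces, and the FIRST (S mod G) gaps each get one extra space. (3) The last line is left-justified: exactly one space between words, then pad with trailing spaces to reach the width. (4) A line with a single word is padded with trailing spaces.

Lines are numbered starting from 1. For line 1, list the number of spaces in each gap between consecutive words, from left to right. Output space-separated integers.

Line 1: ['year', 'happy', 'early'] (min_width=16, slack=7)
Line 2: ['standard', 'dinosaur', 'warm'] (min_width=22, slack=1)
Line 3: ['who', 'compound', 'been', 'in'] (min_width=20, slack=3)
Line 4: ['bedroom', 'end', 'large'] (min_width=17, slack=6)
Line 5: ['system', 'voice', 'security'] (min_width=21, slack=2)
Line 6: ['desert', 'good', 'and', 'desert'] (min_width=22, slack=1)
Line 7: ['computer', 'how'] (min_width=12, slack=11)

Answer: 5 4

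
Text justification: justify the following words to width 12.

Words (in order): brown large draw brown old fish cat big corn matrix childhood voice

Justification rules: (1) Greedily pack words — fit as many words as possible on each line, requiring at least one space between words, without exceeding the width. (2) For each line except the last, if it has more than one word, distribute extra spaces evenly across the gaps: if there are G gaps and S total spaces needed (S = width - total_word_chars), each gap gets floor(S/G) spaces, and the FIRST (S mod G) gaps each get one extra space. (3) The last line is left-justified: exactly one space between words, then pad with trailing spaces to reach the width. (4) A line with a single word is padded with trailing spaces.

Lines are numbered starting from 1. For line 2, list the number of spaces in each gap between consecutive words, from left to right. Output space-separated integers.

Line 1: ['brown', 'large'] (min_width=11, slack=1)
Line 2: ['draw', 'brown'] (min_width=10, slack=2)
Line 3: ['old', 'fish', 'cat'] (min_width=12, slack=0)
Line 4: ['big', 'corn'] (min_width=8, slack=4)
Line 5: ['matrix'] (min_width=6, slack=6)
Line 6: ['childhood'] (min_width=9, slack=3)
Line 7: ['voice'] (min_width=5, slack=7)

Answer: 3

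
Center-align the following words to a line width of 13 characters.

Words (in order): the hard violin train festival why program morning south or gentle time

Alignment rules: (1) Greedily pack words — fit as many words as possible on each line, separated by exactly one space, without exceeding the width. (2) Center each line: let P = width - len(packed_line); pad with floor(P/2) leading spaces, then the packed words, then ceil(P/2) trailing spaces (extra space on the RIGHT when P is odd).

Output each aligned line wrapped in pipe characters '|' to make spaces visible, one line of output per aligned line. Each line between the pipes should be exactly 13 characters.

Answer: |  the hard   |
|violin train |
|festival why |
|   program   |
|morning south|
|  or gentle  |
|    time     |

Derivation:
Line 1: ['the', 'hard'] (min_width=8, slack=5)
Line 2: ['violin', 'train'] (min_width=12, slack=1)
Line 3: ['festival', 'why'] (min_width=12, slack=1)
Line 4: ['program'] (min_width=7, slack=6)
Line 5: ['morning', 'south'] (min_width=13, slack=0)
Line 6: ['or', 'gentle'] (min_width=9, slack=4)
Line 7: ['time'] (min_width=4, slack=9)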